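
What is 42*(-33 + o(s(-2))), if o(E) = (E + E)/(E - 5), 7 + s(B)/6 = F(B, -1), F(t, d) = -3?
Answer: -17010/13 ≈ -1308.5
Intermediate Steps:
s(B) = -60 (s(B) = -42 + 6*(-3) = -42 - 18 = -60)
o(E) = 2*E/(-5 + E) (o(E) = (2*E)/(-5 + E) = 2*E/(-5 + E))
42*(-33 + o(s(-2))) = 42*(-33 + 2*(-60)/(-5 - 60)) = 42*(-33 + 2*(-60)/(-65)) = 42*(-33 + 2*(-60)*(-1/65)) = 42*(-33 + 24/13) = 42*(-405/13) = -17010/13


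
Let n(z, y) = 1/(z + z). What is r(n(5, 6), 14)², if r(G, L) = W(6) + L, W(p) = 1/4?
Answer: 3249/16 ≈ 203.06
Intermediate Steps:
W(p) = ¼
n(z, y) = 1/(2*z)
r(G, L) = ¼ + L
r(n(5, 6), 14)² = (¼ + 14)² = (57/4)² = 3249/16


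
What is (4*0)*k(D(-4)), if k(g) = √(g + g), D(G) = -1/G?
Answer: 0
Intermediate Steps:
k(g) = √2*√g (k(g) = √(2*g) = √2*√g)
(4*0)*k(D(-4)) = (4*0)*(√2*√(-1/(-4))) = 0*(√2*√(-1*(-¼))) = 0*(√2*√(¼)) = 0*(√2*(½)) = 0*(√2/2) = 0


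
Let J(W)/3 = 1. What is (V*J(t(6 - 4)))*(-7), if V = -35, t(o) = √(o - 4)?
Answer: 735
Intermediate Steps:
t(o) = √(-4 + o)
J(W) = 3 (J(W) = 3*1 = 3)
(V*J(t(6 - 4)))*(-7) = -35*3*(-7) = -105*(-7) = 735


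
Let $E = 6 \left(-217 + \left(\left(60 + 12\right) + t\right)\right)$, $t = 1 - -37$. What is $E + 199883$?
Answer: $199241$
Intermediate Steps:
$t = 38$ ($t = 1 + 37 = 38$)
$E = -642$ ($E = 6 \left(-217 + \left(\left(60 + 12\right) + 38\right)\right) = 6 \left(-217 + \left(72 + 38\right)\right) = 6 \left(-217 + 110\right) = 6 \left(-107\right) = -642$)
$E + 199883 = -642 + 199883 = 199241$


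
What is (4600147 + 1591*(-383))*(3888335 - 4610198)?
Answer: -2880806529222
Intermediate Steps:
(4600147 + 1591*(-383))*(3888335 - 4610198) = (4600147 - 609353)*(-721863) = 3990794*(-721863) = -2880806529222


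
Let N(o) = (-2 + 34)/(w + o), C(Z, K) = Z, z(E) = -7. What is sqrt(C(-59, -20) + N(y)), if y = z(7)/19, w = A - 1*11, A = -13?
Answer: 5*I*sqrt(517171)/463 ≈ 7.7662*I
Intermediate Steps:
w = -24 (w = -13 - 1*11 = -13 - 11 = -24)
y = -7/19 ≈ -0.36842
N(o) = 32/(-24 + o) (N(o) = (-2 + 34)/(-24 + o) = 32/(-24 + o))
sqrt(C(-59, -20) + N(y)) = sqrt(-59 + 32/(-24 - 7/19)) = sqrt(-59 + 32/(-463/19)) = sqrt(-59 + 32*(-19/463)) = sqrt(-59 - 608/463) = sqrt(-27925/463) = 5*I*sqrt(517171)/463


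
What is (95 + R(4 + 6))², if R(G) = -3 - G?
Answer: 6724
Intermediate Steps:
(95 + R(4 + 6))² = (95 + (-3 - (4 + 6)))² = (95 + (-3 - 1*10))² = (95 + (-3 - 10))² = (95 - 13)² = 82² = 6724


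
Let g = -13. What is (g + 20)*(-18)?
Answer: -126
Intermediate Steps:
(g + 20)*(-18) = (-13 + 20)*(-18) = 7*(-18) = -126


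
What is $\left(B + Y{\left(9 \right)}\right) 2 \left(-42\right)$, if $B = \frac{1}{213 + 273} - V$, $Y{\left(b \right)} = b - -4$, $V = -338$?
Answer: $- \frac{2388218}{81} \approx -29484.0$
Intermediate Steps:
$Y{\left(b \right)} = 4 + b$ ($Y{\left(b \right)} = b + 4 = 4 + b$)
$B = \frac{164269}{486}$ ($B = \frac{1}{213 + 273} - -338 = \frac{1}{486} + 338 = \frac{164269}{486} \approx 338.0$)
$\left(B + Y{\left(9 \right)}\right) 2 \left(-42\right) = \left(\frac{164269}{486} + \left(4 + 9\right)\right) 2 \left(-42\right) = \left(\frac{164269}{486} + 13\right) \left(-84\right) = \frac{170587}{486} \left(-84\right) = - \frac{2388218}{81}$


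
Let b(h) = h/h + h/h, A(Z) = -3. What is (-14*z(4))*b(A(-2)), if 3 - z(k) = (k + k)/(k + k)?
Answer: -56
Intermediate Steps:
b(h) = 2 (b(h) = 1 + 1 = 2)
z(k) = 2 (z(k) = 3 - (k + k)/(k + k) = 3 - 2*k/(2*k) = 3 - 2*k*1/(2*k) = 3 - 1*1 = 3 - 1 = 2)
(-14*z(4))*b(A(-2)) = -14*2*2 = -28*2 = -56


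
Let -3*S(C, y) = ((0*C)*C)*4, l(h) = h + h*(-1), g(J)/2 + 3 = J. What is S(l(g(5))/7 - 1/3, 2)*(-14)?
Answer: 0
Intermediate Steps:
g(J) = -6 + 2*J
l(h) = 0 (l(h) = h - h = 0)
S(C, y) = 0 (S(C, y) = -(0*C)*C*4/3 = -0*C*4/3 = -0*4 = -⅓*0 = 0)
S(l(g(5))/7 - 1/3, 2)*(-14) = 0*(-14) = 0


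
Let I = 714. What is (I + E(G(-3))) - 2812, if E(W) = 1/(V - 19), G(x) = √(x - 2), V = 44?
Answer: -52449/25 ≈ -2098.0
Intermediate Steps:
G(x) = √(-2 + x)
E(W) = 1/25 (E(W) = 1/(44 - 19) = 1/25)
(I + E(G(-3))) - 2812 = (714 + 1/25) - 2812 = 17851/25 - 2812 = -52449/25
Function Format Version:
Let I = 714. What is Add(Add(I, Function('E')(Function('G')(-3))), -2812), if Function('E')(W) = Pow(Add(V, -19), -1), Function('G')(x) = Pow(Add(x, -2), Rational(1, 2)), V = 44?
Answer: Rational(-52449, 25) ≈ -2098.0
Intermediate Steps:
Function('G')(x) = Pow(Add(-2, x), Rational(1, 2))
Function('E')(W) = Rational(1, 25) (Function('E')(W) = Pow(Add(44, -19), -1) = Pow(25, -1) = Rational(1, 25))
Add(Add(I, Function('E')(Function('G')(-3))), -2812) = Add(Add(714, Rational(1, 25)), -2812) = Add(Rational(17851, 25), -2812) = Rational(-52449, 25)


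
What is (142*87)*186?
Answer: 2297844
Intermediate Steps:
(142*87)*186 = 12354*186 = 2297844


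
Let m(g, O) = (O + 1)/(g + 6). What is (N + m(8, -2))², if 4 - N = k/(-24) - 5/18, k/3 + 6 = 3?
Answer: 3728761/254016 ≈ 14.679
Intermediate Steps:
k = -9 (k = -18 + 3*3 = -18 + 9 = -9)
m(g, O) = (1 + O)/(6 + g)
N = 281/72 (N = 4 - (-9/(-24) - 5/18) = 4 - (-9*(-1/24) - 5*1/18) = 4 - (3/8 - 5/18) = 4 - 1*7/72 = 4 - 7/72 = 281/72 ≈ 3.9028)
(N + m(8, -2))² = (281/72 + (1 - 2)/(6 + 8))² = (281/72 - 1/14)² = (1931/504)² = 3728761/254016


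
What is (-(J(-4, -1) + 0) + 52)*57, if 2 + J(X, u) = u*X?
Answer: 2850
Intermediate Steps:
J(X, u) = -2 + X*u (J(X, u) = -2 + u*X = -2 + X*u)
(-(J(-4, -1) + 0) + 52)*57 = (-((-2 - 4*(-1)) + 0) + 52)*57 = (-((-2 + 4) + 0) + 52)*57 = (-(2 + 0) + 52)*57 = (-1*2 + 52)*57 = (-2 + 52)*57 = 50*57 = 2850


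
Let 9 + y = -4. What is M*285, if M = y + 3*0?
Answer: -3705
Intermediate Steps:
y = -13 (y = -9 - 4 = -13)
M = -13 (M = -13 + 3*0 = -13 + 0 = -13)
M*285 = -13*285 = -3705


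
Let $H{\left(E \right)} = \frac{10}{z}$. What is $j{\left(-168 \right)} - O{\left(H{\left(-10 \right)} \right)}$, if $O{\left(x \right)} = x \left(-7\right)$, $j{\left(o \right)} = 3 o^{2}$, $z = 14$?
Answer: $84677$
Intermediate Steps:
$H{\left(E \right)} = \frac{5}{7}$ ($H{\left(E \right)} = \frac{10}{14} = 10 \cdot \frac{1}{14} = \frac{5}{7}$)
$O{\left(x \right)} = - 7 x$
$j{\left(-168 \right)} - O{\left(H{\left(-10 \right)} \right)} = 3 \left(-168\right)^{2} - \left(-7\right) \frac{5}{7} = 3 \cdot 28224 - -5 = 84672 + 5 = 84677$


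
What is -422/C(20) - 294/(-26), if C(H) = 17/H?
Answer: -107221/221 ≈ -485.16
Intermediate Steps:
-422/C(20) - 294/(-26) = -422/(17/20) - 294/(-26) = -422/(17*(1/20)) - 294*(-1/26) = -422/17/20 + 147/13 = -422*20/17 + 147/13 = -8440/17 + 147/13 = -107221/221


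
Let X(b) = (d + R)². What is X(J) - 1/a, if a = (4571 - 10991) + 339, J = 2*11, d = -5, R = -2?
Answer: 297970/6081 ≈ 49.000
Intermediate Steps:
J = 22
X(b) = 49 (X(b) = (-5 - 2)² = (-7)² = 49)
a = -6081 (a = -6420 + 339 = -6081)
X(J) - 1/a = 49 - 1/(-6081) = 49 - 1*(-1/6081) = 49 + 1/6081 = 297970/6081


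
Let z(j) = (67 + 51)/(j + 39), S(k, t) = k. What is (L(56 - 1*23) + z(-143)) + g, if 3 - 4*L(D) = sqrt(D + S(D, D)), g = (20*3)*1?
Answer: 775/13 - sqrt(66)/4 ≈ 57.584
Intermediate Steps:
z(j) = 118/(39 + j)
g = 60 (g = 60*1 = 60)
L(D) = 3/4 - sqrt(2)*sqrt(D)/4 (L(D) = 3/4 - sqrt(D + D)/4 = 3/4 - sqrt(2)*sqrt(D)/4)
(L(56 - 1*23) + z(-143)) + g = ((3/4 - sqrt(2)*sqrt(56 - 1*23)/4) + 118/(39 - 143)) + 60 = ((3/4 - sqrt(2)*sqrt(56 - 23)/4) + 118/(-104)) + 60 = ((3/4 - sqrt(2)*sqrt(33)/4) + 118*(-1/104)) + 60 = ((3/4 - sqrt(66)/4) - 59/52) + 60 = (-5/13 - sqrt(66)/4) + 60 = 775/13 - sqrt(66)/4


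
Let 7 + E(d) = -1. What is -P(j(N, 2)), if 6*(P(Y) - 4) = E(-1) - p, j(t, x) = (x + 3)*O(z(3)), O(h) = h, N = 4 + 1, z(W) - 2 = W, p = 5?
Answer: -11/6 ≈ -1.8333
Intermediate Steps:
z(W) = 2 + W
N = 5
E(d) = -8 (E(d) = -7 - 1 = -8)
j(t, x) = 15 + 5*x (j(t, x) = (x + 3)*(2 + 3) = (3 + x)*5 = 15 + 5*x)
P(Y) = 11/6 (P(Y) = 4 + (-8 - 1*5)/6 = 4 + (-8 - 5)/6 = 4 + (⅙)*(-13) = 4 - 13/6 = 11/6)
-P(j(N, 2)) = -1*11/6 = -11/6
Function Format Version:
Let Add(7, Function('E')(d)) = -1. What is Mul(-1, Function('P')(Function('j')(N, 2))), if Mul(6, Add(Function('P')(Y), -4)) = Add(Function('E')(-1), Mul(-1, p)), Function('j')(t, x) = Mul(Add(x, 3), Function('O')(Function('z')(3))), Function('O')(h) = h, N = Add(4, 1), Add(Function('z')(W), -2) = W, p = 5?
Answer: Rational(-11, 6) ≈ -1.8333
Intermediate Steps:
Function('z')(W) = Add(2, W)
N = 5
Function('E')(d) = -8 (Function('E')(d) = Add(-7, -1) = -8)
Function('j')(t, x) = Add(15, Mul(5, x)) (Function('j')(t, x) = Mul(Add(x, 3), Add(2, 3)) = Mul(Add(3, x), 5) = Add(15, Mul(5, x)))
Function('P')(Y) = Rational(11, 6) (Function('P')(Y) = Add(4, Mul(Rational(1, 6), Add(-8, Mul(-1, 5)))) = Add(4, Mul(Rational(1, 6), Add(-8, -5))) = Add(4, Mul(Rational(1, 6), -13)) = Add(4, Rational(-13, 6)) = Rational(11, 6))
Mul(-1, Function('P')(Function('j')(N, 2))) = Mul(-1, Rational(11, 6)) = Rational(-11, 6)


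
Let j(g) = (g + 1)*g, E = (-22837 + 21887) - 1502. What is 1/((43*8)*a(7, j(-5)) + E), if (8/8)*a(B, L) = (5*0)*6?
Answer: -1/2452 ≈ -0.00040783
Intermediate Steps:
E = -2452 (E = -950 - 1502 = -2452)
j(g) = g*(1 + g) (j(g) = (1 + g)*g = g*(1 + g))
a(B, L) = 0 (a(B, L) = (5*0)*6 = 0*6 = 0)
1/((43*8)*a(7, j(-5)) + E) = 1/((43*8)*0 - 2452) = 1/(344*0 - 2452) = 1/(0 - 2452) = 1/(-2452) = -1/2452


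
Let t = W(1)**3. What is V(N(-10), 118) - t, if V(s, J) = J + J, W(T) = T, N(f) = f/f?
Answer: 235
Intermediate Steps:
N(f) = 1
V(s, J) = 2*J
t = 1 (t = 1**3 = 1)
V(N(-10), 118) - t = 2*118 - 1*1 = 236 - 1 = 235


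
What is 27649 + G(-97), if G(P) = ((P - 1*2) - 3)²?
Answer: 38053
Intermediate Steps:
G(P) = (-5 + P)² (G(P) = ((P - 2) - 3)² = ((-2 + P) - 3)² = (-5 + P)²)
27649 + G(-97) = 27649 + (-5 - 97)² = 27649 + (-102)² = 27649 + 10404 = 38053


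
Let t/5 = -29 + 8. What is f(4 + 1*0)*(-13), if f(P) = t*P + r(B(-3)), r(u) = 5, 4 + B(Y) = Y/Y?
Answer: 5395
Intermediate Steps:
B(Y) = -3 (B(Y) = -4 + Y/Y = -4 + 1 = -3)
t = -105 (t = 5*(-29 + 8) = 5*(-21) = -105)
f(P) = 5 - 105*P (f(P) = -105*P + 5 = 5 - 105*P)
f(4 + 1*0)*(-13) = (5 - 105*(4 + 1*0))*(-13) = (5 - 105*(4 + 0))*(-13) = (5 - 105*4)*(-13) = (5 - 420)*(-13) = -415*(-13) = 5395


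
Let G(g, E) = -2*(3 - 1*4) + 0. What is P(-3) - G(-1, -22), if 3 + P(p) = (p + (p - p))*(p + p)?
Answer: 13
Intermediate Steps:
P(p) = -3 + 2*p**2 (P(p) = -3 + (p + (p - p))*(p + p) = -3 + (p + 0)*(2*p) = -3 + p*(2*p) = -3 + 2*p**2)
G(g, E) = 2 (G(g, E) = -2*(3 - 4) + 0 = -2*(-1) + 0 = 2 + 0 = 2)
P(-3) - G(-1, -22) = (-3 + 2*(-3)**2) - 1*2 = (-3 + 2*9) - 2 = (-3 + 18) - 2 = 15 - 2 = 13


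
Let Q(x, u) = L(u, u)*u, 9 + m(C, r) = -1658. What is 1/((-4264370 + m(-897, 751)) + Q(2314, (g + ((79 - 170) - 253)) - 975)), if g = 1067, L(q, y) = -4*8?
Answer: -1/4257973 ≈ -2.3485e-7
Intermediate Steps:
L(q, y) = -32
m(C, r) = -1667 (m(C, r) = -9 - 1658 = -1667)
Q(x, u) = -32*u
1/((-4264370 + m(-897, 751)) + Q(2314, (g + ((79 - 170) - 253)) - 975)) = 1/((-4264370 - 1667) - 32*((1067 + ((79 - 170) - 253)) - 975)) = 1/(-4266037 - 32*((1067 + (-91 - 253)) - 975)) = 1/(-4266037 - 32*((1067 - 344) - 975)) = 1/(-4266037 - 32*(723 - 975)) = 1/(-4266037 - 32*(-252)) = 1/(-4266037 + 8064) = 1/(-4257973) = -1/4257973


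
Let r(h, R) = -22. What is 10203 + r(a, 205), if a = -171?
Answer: 10181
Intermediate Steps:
10203 + r(a, 205) = 10203 - 22 = 10181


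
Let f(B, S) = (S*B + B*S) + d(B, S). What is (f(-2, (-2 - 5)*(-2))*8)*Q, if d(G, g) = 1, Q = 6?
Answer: -2640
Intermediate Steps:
f(B, S) = 1 + 2*B*S (f(B, S) = (S*B + B*S) + 1 = (B*S + B*S) + 1 = 2*B*S + 1 = 1 + 2*B*S)
(f(-2, (-2 - 5)*(-2))*8)*Q = ((1 + 2*(-2)*((-2 - 5)*(-2)))*8)*6 = ((1 + 2*(-2)*(-7*(-2)))*8)*6 = ((1 + 2*(-2)*14)*8)*6 = ((1 - 56)*8)*6 = -55*8*6 = -440*6 = -2640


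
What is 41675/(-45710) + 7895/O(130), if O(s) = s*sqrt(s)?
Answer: -8335/9142 + 1579*sqrt(130)/3380 ≈ 4.4147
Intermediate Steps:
O(s) = s**(3/2)
41675/(-45710) + 7895/O(130) = 41675/(-45710) + 7895/(130**(3/2)) = 41675*(-1/45710) + 7895/((130*sqrt(130))) = -8335/9142 + 7895*(sqrt(130)/16900) = -8335/9142 + 1579*sqrt(130)/3380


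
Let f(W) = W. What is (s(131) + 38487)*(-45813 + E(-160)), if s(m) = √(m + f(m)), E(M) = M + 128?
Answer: -1764436515 - 45845*√262 ≈ -1.7652e+9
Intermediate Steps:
E(M) = 128 + M
s(m) = √2*√m (s(m) = √(m + m) = √(2*m) = √2*√m)
(s(131) + 38487)*(-45813 + E(-160)) = (√2*√131 + 38487)*(-45813 + (128 - 160)) = (√262 + 38487)*(-45813 - 32) = (38487 + √262)*(-45845) = -1764436515 - 45845*√262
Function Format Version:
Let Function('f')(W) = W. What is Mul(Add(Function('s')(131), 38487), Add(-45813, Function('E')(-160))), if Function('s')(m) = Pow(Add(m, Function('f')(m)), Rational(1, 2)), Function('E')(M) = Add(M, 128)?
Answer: Add(-1764436515, Mul(-45845, Pow(262, Rational(1, 2)))) ≈ -1.7652e+9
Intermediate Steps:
Function('E')(M) = Add(128, M)
Function('s')(m) = Mul(Pow(2, Rational(1, 2)), Pow(m, Rational(1, 2))) (Function('s')(m) = Pow(Add(m, m), Rational(1, 2)) = Pow(Mul(2, m), Rational(1, 2)) = Mul(Pow(2, Rational(1, 2)), Pow(m, Rational(1, 2))))
Mul(Add(Function('s')(131), 38487), Add(-45813, Function('E')(-160))) = Mul(Add(Mul(Pow(2, Rational(1, 2)), Pow(131, Rational(1, 2))), 38487), Add(-45813, Add(128, -160))) = Mul(Add(Pow(262, Rational(1, 2)), 38487), Add(-45813, -32)) = Mul(Add(38487, Pow(262, Rational(1, 2))), -45845) = Add(-1764436515, Mul(-45845, Pow(262, Rational(1, 2))))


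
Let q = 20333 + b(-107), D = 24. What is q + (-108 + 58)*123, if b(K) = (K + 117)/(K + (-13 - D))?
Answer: 1021171/72 ≈ 14183.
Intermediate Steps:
b(K) = (117 + K)/(-37 + K) (b(K) = (K + 117)/(K + (-13 - 1*24)) = (117 + K)/(K + (-13 - 24)) = (117 + K)/(K - 37) = (117 + K)/(-37 + K))
q = 1463971/72 (q = 20333 + (117 - 107)/(-37 - 107) = 20333 + 10/(-144) = 20333 - 1/144*10 = 20333 - 5/72 = 1463971/72 ≈ 20333.)
q + (-108 + 58)*123 = 1463971/72 + (-108 + 58)*123 = 1463971/72 - 50*123 = 1463971/72 - 6150 = 1021171/72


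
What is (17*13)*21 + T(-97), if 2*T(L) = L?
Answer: 9185/2 ≈ 4592.5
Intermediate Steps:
T(L) = L/2
(17*13)*21 + T(-97) = (17*13)*21 + (½)*(-97) = 221*21 - 97/2 = 4641 - 97/2 = 9185/2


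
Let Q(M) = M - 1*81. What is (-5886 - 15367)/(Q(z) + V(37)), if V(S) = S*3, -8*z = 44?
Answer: -42506/49 ≈ -867.47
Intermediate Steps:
z = -11/2 (z = -1/8*44 = -11/2 ≈ -5.5000)
Q(M) = -81 + M (Q(M) = M - 81 = -81 + M)
V(S) = 3*S
(-5886 - 15367)/(Q(z) + V(37)) = (-5886 - 15367)/((-81 - 11/2) + 3*37) = -21253/(-173/2 + 111) = -21253/49/2 = -21253*2/49 = -42506/49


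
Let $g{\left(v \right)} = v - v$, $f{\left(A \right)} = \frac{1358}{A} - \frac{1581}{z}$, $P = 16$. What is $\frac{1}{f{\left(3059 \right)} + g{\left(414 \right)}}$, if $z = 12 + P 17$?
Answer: $- \frac{124108}{635801} \approx -0.1952$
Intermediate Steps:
$z = 284$ ($z = 12 + 16 \cdot 17 = 12 + 272 = 284$)
$f{\left(A \right)} = - \frac{1581}{284} + \frac{1358}{A}$ ($f{\left(A \right)} = \frac{1358}{A} - \frac{1581}{284} = - \frac{1581}{284} + \frac{1358}{A}$)
$g{\left(v \right)} = 0$
$\frac{1}{f{\left(3059 \right)} + g{\left(414 \right)}} = \frac{1}{\left(- \frac{1581}{284} + \frac{1358}{3059}\right) + 0} = \frac{1}{\left(- \frac{1581}{284} + 1358 \cdot \frac{1}{3059}\right) + 0} = \frac{1}{\left(- \frac{1581}{284} + \frac{194}{437}\right) + 0} = \frac{1}{- \frac{635801}{124108} + 0} = \frac{1}{- \frac{635801}{124108}} = - \frac{124108}{635801}$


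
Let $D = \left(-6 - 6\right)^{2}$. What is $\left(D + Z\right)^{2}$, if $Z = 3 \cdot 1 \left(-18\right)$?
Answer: $8100$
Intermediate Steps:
$D = 144$ ($D = \left(-12\right)^{2} = 144$)
$Z = -54$ ($Z = 3 \left(-18\right) = -54$)
$\left(D + Z\right)^{2} = \left(144 - 54\right)^{2} = 90^{2} = 8100$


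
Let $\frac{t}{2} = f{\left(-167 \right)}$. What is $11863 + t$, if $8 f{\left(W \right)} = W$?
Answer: $\frac{47285}{4} \approx 11821.0$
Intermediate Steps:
$f{\left(W \right)} = \frac{W}{8}$
$t = - \frac{167}{4}$ ($t = 2 \cdot \frac{1}{8} \left(-167\right) = 2 \left(- \frac{167}{8}\right) = - \frac{167}{4} \approx -41.75$)
$11863 + t = 11863 - \frac{167}{4} = \frac{47285}{4}$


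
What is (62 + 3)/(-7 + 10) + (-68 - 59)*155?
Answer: -58990/3 ≈ -19663.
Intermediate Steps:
(62 + 3)/(-7 + 10) + (-68 - 59)*155 = 65/3 - 127*155 = 65*(1/3) - 19685 = 65/3 - 19685 = -58990/3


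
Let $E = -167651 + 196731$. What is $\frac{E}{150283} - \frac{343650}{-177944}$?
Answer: $\frac{979644215}{461068244} \approx 2.1247$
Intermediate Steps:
$E = 29080$
$\frac{E}{150283} - \frac{343650}{-177944} = \frac{29080}{150283} - \frac{343650}{-177944} = 29080 \cdot \frac{1}{150283} - - \frac{5925}{3068} = \frac{29080}{150283} + \frac{5925}{3068} = \frac{979644215}{461068244}$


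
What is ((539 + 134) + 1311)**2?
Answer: 3936256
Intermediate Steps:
((539 + 134) + 1311)**2 = (673 + 1311)**2 = 1984**2 = 3936256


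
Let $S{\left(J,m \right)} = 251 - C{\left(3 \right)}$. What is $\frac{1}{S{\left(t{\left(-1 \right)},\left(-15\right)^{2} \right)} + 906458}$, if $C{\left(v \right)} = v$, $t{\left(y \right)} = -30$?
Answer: $\frac{1}{906706} \approx 1.1029 \cdot 10^{-6}$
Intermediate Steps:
$S{\left(J,m \right)} = 248$ ($S{\left(J,m \right)} = 251 - 3 = 248$)
$\frac{1}{S{\left(t{\left(-1 \right)},\left(-15\right)^{2} \right)} + 906458} = \frac{1}{248 + 906458} = \frac{1}{906706}$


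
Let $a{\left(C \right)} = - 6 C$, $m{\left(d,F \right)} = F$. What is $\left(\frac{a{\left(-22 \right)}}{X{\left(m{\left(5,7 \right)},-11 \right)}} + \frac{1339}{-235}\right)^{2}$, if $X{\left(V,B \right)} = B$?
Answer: $\frac{17297281}{55225} \approx 313.21$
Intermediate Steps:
$\left(\frac{a{\left(-22 \right)}}{X{\left(m{\left(5,7 \right)},-11 \right)}} + \frac{1339}{-235}\right)^{2} = \left(\frac{\left(-6\right) \left(-22\right)}{-11} + \frac{1339}{-235}\right)^{2} = \left(132 \left(- \frac{1}{11}\right) + 1339 \left(- \frac{1}{235}\right)\right)^{2} = \left(-12 - \frac{1339}{235}\right)^{2} = \left(- \frac{4159}{235}\right)^{2} = \frac{17297281}{55225}$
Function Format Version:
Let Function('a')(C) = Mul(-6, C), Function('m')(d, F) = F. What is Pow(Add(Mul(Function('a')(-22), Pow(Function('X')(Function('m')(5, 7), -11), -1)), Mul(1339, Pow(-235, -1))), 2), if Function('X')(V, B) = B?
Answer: Rational(17297281, 55225) ≈ 313.21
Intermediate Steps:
Pow(Add(Mul(Function('a')(-22), Pow(Function('X')(Function('m')(5, 7), -11), -1)), Mul(1339, Pow(-235, -1))), 2) = Pow(Add(Mul(Mul(-6, -22), Pow(-11, -1)), Mul(1339, Pow(-235, -1))), 2) = Pow(Add(Mul(132, Rational(-1, 11)), Mul(1339, Rational(-1, 235))), 2) = Pow(Add(-12, Rational(-1339, 235)), 2) = Pow(Rational(-4159, 235), 2) = Rational(17297281, 55225)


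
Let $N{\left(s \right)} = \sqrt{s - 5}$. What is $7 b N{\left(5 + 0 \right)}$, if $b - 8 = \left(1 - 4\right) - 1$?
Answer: $0$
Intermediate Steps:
$b = 4$ ($b = 8 + \left(\left(1 - 4\right) - 1\right) = 8 - 4 = 4$)
$N{\left(s \right)} = \sqrt{-5 + s}$
$7 b N{\left(5 + 0 \right)} = 7 \cdot 4 \sqrt{-5 + \left(5 + 0\right)} = 28 \sqrt{-5 + 5} = 28 \sqrt{0} = 28 \cdot 0 = 0$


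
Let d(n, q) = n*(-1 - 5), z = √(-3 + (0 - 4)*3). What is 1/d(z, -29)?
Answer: I*√15/90 ≈ 0.043033*I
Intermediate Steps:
z = I*√15 (z = √(-3 - 4*3) = √(-3 - 12) = √(-15) = I*√15 ≈ 3.873*I)
d(n, q) = -6*n (d(n, q) = n*(-6) = -6*n)
1/d(z, -29) = 1/(-6*I*√15) = I*√15/90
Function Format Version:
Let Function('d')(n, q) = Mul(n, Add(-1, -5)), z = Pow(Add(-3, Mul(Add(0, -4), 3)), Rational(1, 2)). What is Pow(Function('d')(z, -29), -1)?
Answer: Mul(Rational(1, 90), I, Pow(15, Rational(1, 2))) ≈ Mul(0.043033, I)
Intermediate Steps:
z = Mul(I, Pow(15, Rational(1, 2))) (z = Pow(Add(-3, Mul(-4, 3)), Rational(1, 2)) = Pow(Add(-3, -12), Rational(1, 2)) = Pow(-15, Rational(1, 2)) = Mul(I, Pow(15, Rational(1, 2))) ≈ Mul(3.8730, I))
Function('d')(n, q) = Mul(-6, n) (Function('d')(n, q) = Mul(n, -6) = Mul(-6, n))
Pow(Function('d')(z, -29), -1) = Pow(Mul(-6, Mul(I, Pow(15, Rational(1, 2)))), -1) = Pow(Mul(-6, I, Pow(15, Rational(1, 2))), -1) = Mul(Rational(1, 90), I, Pow(15, Rational(1, 2)))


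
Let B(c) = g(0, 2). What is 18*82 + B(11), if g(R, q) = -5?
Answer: 1471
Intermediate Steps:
B(c) = -5
18*82 + B(11) = 18*82 - 5 = 1476 - 5 = 1471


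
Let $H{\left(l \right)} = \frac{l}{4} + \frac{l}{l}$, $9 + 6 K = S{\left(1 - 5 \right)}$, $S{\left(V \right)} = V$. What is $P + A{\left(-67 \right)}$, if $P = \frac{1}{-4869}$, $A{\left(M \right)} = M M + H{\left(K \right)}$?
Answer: $\frac{174873373}{38952} \approx 4489.5$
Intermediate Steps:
$K = - \frac{13}{6}$ ($K = - \frac{3}{2} + \frac{1 - 5}{6} = - \frac{3}{2} + \frac{1}{6} \left(-4\right) = - \frac{3}{2} - \frac{2}{3} = - \frac{13}{6} \approx -2.1667$)
$H{\left(l \right)} = 1 + \frac{l}{4}$ ($H{\left(l \right)} = l \frac{1}{4} + 1 = \frac{l}{4} + 1 = 1 + \frac{l}{4}$)
$A{\left(M \right)} = \frac{11}{24} + M^{2}$ ($A{\left(M \right)} = M M + \left(1 + \frac{1}{4} \left(- \frac{13}{6}\right)\right) = M^{2} + \left(1 - \frac{13}{24}\right) = M^{2} + \frac{11}{24} = \frac{11}{24} + M^{2}$)
$P = - \frac{1}{4869} \approx -0.00020538$
$P + A{\left(-67 \right)} = - \frac{1}{4869} + \left(\frac{11}{24} + \left(-67\right)^{2}\right) = - \frac{1}{4869} + \left(\frac{11}{24} + 4489\right) = - \frac{1}{4869} + \frac{107747}{24} = \frac{174873373}{38952}$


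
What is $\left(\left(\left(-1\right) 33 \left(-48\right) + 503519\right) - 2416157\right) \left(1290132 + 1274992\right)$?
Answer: $-4902090480696$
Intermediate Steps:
$\left(\left(\left(-1\right) 33 \left(-48\right) + 503519\right) - 2416157\right) \left(1290132 + 1274992\right) = \left(\left(\left(-33\right) \left(-48\right) + 503519\right) - 2416157\right) 2565124 = \left(\left(1584 + 503519\right) - 2416157\right) 2565124 = \left(505103 - 2416157\right) 2565124 = \left(-1911054\right) 2565124 = -4902090480696$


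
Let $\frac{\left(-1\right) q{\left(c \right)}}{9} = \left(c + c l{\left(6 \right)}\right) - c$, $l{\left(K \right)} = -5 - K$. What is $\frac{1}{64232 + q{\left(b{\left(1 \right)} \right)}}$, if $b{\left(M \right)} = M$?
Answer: $\frac{1}{64331} \approx 1.5545 \cdot 10^{-5}$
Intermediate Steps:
$q{\left(c \right)} = 99 c$ ($q{\left(c \right)} = - 9 \left(\left(c + c \left(-5 - 6\right)\right) - c\right) = - 9 \left(\left(c + c \left(-11\right)\right) - c\right) = - 9 \left(\left(c - 11 c\right) - c\right) = - 9 \left(- 10 c - c\right) = - 9 \left(- 11 c\right) = 99 c$)
$\frac{1}{64232 + q{\left(b{\left(1 \right)} \right)}} = \frac{1}{64232 + 99 \cdot 1} = \frac{1}{64232 + 99} = \frac{1}{64331}$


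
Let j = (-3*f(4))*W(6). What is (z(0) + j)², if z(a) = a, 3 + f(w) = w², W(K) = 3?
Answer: 13689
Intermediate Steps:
f(w) = -3 + w²
j = -117 (j = -3*(-3 + 4²)*3 = -3*(-3 + 16)*3 = -3*13*3 = -39*3 = -117)
(z(0) + j)² = (0 - 117)² = (-117)² = 13689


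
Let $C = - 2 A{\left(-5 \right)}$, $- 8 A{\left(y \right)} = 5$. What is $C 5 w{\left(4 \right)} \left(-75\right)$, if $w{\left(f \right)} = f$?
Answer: $-1875$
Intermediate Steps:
$A{\left(y \right)} = - \frac{5}{8}$ ($A{\left(y \right)} = \left(- \frac{1}{8}\right) 5 = - \frac{5}{8}$)
$C = \frac{5}{4}$ ($C = \left(-2\right) \left(- \frac{5}{8}\right) = \frac{5}{4} \approx 1.25$)
$C 5 w{\left(4 \right)} \left(-75\right) = \frac{5}{4} \cdot 5 \cdot 4 \left(-75\right) = \frac{25}{4} \cdot 4 \left(-75\right) = 25 \left(-75\right) = -1875$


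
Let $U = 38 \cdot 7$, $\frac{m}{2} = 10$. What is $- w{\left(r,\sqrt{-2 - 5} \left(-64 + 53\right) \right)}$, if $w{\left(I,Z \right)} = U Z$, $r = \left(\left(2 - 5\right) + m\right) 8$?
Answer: $2926 i \sqrt{7} \approx 7741.5 i$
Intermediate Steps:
$m = 20$ ($m = 2 \cdot 10 = 20$)
$U = 266$
$r = 136$ ($r = \left(\left(2 - 5\right) + 20\right) 8 = \left(-3 + 20\right) 8 = 17 \cdot 8 = 136$)
$w{\left(I,Z \right)} = 266 Z$
$- w{\left(r,\sqrt{-2 - 5} \left(-64 + 53\right) \right)} = - 266 \sqrt{-2 - 5} \left(-64 + 53\right) = - 266 \sqrt{-7} \left(-11\right) = - 266 i \sqrt{7} \left(-11\right) = - 266 \left(- 11 i \sqrt{7}\right) = - \left(-2926\right) i \sqrt{7} = 2926 i \sqrt{7}$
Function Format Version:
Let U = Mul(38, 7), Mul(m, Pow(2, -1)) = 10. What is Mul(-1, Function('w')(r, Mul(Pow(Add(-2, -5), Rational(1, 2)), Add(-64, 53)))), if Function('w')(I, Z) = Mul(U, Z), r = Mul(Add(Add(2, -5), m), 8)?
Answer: Mul(2926, I, Pow(7, Rational(1, 2))) ≈ Mul(7741.5, I)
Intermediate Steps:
m = 20 (m = Mul(2, 10) = 20)
U = 266
r = 136 (r = Mul(Add(Add(2, -5), 20), 8) = Mul(Add(-3, 20), 8) = Mul(17, 8) = 136)
Function('w')(I, Z) = Mul(266, Z)
Mul(-1, Function('w')(r, Mul(Pow(Add(-2, -5), Rational(1, 2)), Add(-64, 53)))) = Mul(-1, Mul(266, Mul(Pow(Add(-2, -5), Rational(1, 2)), Add(-64, 53)))) = Mul(-1, Mul(266, Mul(Pow(-7, Rational(1, 2)), -11))) = Mul(-1, Mul(266, Mul(Mul(I, Pow(7, Rational(1, 2))), -11))) = Mul(-1, Mul(266, Mul(-11, I, Pow(7, Rational(1, 2))))) = Mul(-1, Mul(-2926, I, Pow(7, Rational(1, 2)))) = Mul(2926, I, Pow(7, Rational(1, 2)))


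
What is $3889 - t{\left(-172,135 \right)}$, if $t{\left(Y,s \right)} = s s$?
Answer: $-14336$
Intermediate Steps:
$t{\left(Y,s \right)} = s^{2}$
$3889 - t{\left(-172,135 \right)} = 3889 - 135^{2} = 3889 - 18225 = -14336$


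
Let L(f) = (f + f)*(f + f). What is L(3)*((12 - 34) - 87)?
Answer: -3924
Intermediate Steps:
L(f) = 4*f² (L(f) = (2*f)*(2*f) = 4*f²)
L(3)*((12 - 34) - 87) = (4*3²)*((12 - 34) - 87) = (4*9)*(-22 - 87) = 36*(-109) = -3924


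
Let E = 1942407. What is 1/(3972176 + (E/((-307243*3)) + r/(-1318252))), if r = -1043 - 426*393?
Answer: 405023699236/1608824615767616371 ≈ 2.5175e-7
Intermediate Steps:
r = -168461 (r = -1043 - 167418 = -168461)
1/(3972176 + (E/((-307243*3)) + r/(-1318252))) = 1/(3972176 + (1942407/((-307243*3)) - 168461/(-1318252))) = 1/(3972176 + (1942407/(-921729) - 168461*(-1/1318252))) = 1/(3972176 + (1942407*(-1/921729) + 168461/1318252)) = 1/(3972176 + (-647469/307243 + 168461/1318252)) = 1/(3972176 - 801768841165/405023699236) = 1/(1608824615767616371/405023699236) = 405023699236/1608824615767616371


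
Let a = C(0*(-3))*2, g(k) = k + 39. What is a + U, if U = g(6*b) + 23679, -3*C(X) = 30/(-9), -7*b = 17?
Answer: 1493456/63 ≈ 23706.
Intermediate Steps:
b = -17/7 (b = -1/7*17 = -17/7 ≈ -2.4286)
C(X) = 10/9 (C(X) = -10/(-9) = -10*(-1)/9 = -1/3*(-10/3) = 10/9)
g(k) = 39 + k
a = 20/9 (a = (10/9)*2 = 20/9 ≈ 2.2222)
U = 165924/7 (U = (39 + 6*(-17/7)) + 23679 = (39 - 102/7) + 23679 = 171/7 + 23679 = 165924/7 ≈ 23703.)
a + U = 20/9 + 165924/7 = 1493456/63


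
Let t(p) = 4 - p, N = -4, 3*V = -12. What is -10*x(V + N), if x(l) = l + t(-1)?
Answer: 30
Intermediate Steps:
V = -4 (V = (⅓)*(-12) = -4)
x(l) = 5 + l (x(l) = l + (4 - 1*(-1)) = l + (4 + 1) = l + 5 = 5 + l)
-10*x(V + N) = -10*(5 + (-4 - 4)) = -10*(5 - 8) = -10*(-3) = 30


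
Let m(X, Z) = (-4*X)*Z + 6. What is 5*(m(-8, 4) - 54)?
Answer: 400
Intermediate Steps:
m(X, Z) = 6 - 4*X*Z (m(X, Z) = -4*X*Z + 6 = 6 - 4*X*Z)
5*(m(-8, 4) - 54) = 5*((6 - 4*(-8)*4) - 54) = 5*((6 + 128) - 54) = 5*(134 - 54) = 5*80 = 400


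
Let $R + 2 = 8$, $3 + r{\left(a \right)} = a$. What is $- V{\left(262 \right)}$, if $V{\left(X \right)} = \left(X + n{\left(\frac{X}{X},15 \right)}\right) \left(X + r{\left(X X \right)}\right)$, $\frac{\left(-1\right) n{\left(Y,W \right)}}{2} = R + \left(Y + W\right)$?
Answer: $-15020854$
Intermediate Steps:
$r{\left(a \right)} = -3 + a$
$R = 6$ ($R = -2 + 8 = 6$)
$n{\left(Y,W \right)} = -12 - 2 W - 2 Y$ ($n{\left(Y,W \right)} = - 2 \left(6 + \left(Y + W\right)\right) = - 2 \left(6 + \left(W + Y\right)\right) = - 2 \left(6 + W + Y\right) = -12 - 2 W - 2 Y$)
$V{\left(X \right)} = \left(-44 + X\right) \left(-3 + X + X^{2}\right)$ ($V{\left(X \right)} = \left(X - \left(42 + \frac{2 X}{X}\right)\right) \left(X + \left(-3 + X X\right)\right) = \left(X - 44\right) \left(X + \left(-3 + X^{2}\right)\right) = \left(X - 44\right) \left(-3 + X + X^{2}\right) = \left(-44 + X\right) \left(-3 + X + X^{2}\right)$)
$- V{\left(262 \right)} = - (132 + 262^{3} - 12314 - 43 \cdot 262^{2}) = - (132 + 17984728 - 12314 - 2951692) = \left(-1\right) 15020854 = -15020854$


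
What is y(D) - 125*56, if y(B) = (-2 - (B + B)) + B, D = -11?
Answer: -6991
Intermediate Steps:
y(B) = -2 - B (y(B) = (-2 - 2*B) + B = -2 - B)
y(D) - 125*56 = (-2 - 1*(-11)) - 125*56 = (-2 + 11) - 7000 = 9 - 7000 = -6991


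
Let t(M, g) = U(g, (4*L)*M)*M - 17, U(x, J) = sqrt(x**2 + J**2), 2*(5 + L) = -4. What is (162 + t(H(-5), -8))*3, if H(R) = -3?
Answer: 435 - 36*sqrt(445) ≈ -324.42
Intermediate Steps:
L = -7 (L = -5 + (1/2)*(-4) = -5 - 2 = -7)
U(x, J) = sqrt(J**2 + x**2)
t(M, g) = -17 + M*sqrt(g**2 + 784*M**2) (t(M, g) = sqrt(((4*(-7))*M)**2 + g**2)*M - 17 = sqrt((-28*M)**2 + g**2)*M - 17 = sqrt(784*M**2 + g**2)*M - 17 = sqrt(g**2 + 784*M**2)*M - 17 = M*sqrt(g**2 + 784*M**2) - 17 = -17 + M*sqrt(g**2 + 784*M**2))
(162 + t(H(-5), -8))*3 = (162 + (-17 - 3*sqrt((-8)**2 + 784*(-3)**2)))*3 = (162 + (-17 - 3*sqrt(64 + 784*9)))*3 = (162 + (-17 - 3*sqrt(64 + 7056)))*3 = (162 + (-17 - 12*sqrt(445)))*3 = (145 - 12*sqrt(445))*3 = 435 - 36*sqrt(445)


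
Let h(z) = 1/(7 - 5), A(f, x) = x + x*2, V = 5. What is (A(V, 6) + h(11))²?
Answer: 1369/4 ≈ 342.25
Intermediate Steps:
A(f, x) = 3*x (A(f, x) = x + 2*x = 3*x)
h(z) = ½ (h(z) = 1/2 = ½)
(A(V, 6) + h(11))² = (3*6 + ½)² = (18 + ½)² = (37/2)² = 1369/4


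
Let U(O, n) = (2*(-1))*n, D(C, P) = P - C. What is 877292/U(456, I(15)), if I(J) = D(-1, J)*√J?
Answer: -219323*√15/120 ≈ -7078.6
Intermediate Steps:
I(J) = √J*(1 + J) (I(J) = (J - 1*(-1))*√J = (J + 1)*√J = (1 + J)*√J = √J*(1 + J))
U(O, n) = -2*n
877292/U(456, I(15)) = 877292/((-2*√15*(1 + 15))) = 877292/((-2*√15*16)) = 877292/((-32*√15)) = 877292*(-√15/480) = -219323*√15/120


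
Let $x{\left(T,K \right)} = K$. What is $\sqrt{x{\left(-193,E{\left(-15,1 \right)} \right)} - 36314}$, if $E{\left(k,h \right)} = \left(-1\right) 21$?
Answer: $13 i \sqrt{215} \approx 190.62 i$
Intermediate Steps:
$E{\left(k,h \right)} = -21$
$\sqrt{x{\left(-193,E{\left(-15,1 \right)} \right)} - 36314} = \sqrt{-21 - 36314} = \sqrt{-36335} = 13 i \sqrt{215}$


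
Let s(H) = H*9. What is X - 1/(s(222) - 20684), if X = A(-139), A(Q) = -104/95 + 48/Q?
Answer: -355319771/246748630 ≈ -1.4400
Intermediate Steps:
s(H) = 9*H
A(Q) = -104/95 + 48/Q (A(Q) = -104*1/95 + 48/Q = -104/95 + 48/Q)
X = -19016/13205 (X = -104/95 + 48/(-139) = -104/95 + 48*(-1/139) = -104/95 - 48/139 = -19016/13205 ≈ -1.4401)
X - 1/(s(222) - 20684) = -19016/13205 - 1/(9*222 - 20684) = -19016/13205 - 1/(1998 - 20684) = -19016/13205 - 1/(-18686) = -19016/13205 - 1*(-1/18686) = -19016/13205 + 1/18686 = -355319771/246748630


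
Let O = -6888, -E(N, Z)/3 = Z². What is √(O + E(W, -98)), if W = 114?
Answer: 10*I*√357 ≈ 188.94*I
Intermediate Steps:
E(N, Z) = -3*Z²
√(O + E(W, -98)) = √(-6888 - 3*(-98)²) = √(-6888 - 3*9604) = √(-6888 - 28812) = √(-35700) = 10*I*√357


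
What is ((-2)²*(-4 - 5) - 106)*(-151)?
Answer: 21442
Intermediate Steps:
((-2)²*(-4 - 5) - 106)*(-151) = (4*(-9) - 106)*(-151) = (-36 - 106)*(-151) = -142*(-151) = 21442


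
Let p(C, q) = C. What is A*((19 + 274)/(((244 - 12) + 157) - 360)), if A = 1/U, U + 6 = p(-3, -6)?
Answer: -293/261 ≈ -1.1226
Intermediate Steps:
U = -9 (U = -6 - 3 = -9)
A = -⅑ (A = 1/(-9) = -⅑ ≈ -0.11111)
A*((19 + 274)/(((244 - 12) + 157) - 360)) = -(19 + 274)/(9*(((244 - 12) + 157) - 360)) = -293/(9*((232 + 157) - 360)) = -293/(9*(389 - 360)) = -293/(9*29) = -⅑*293/29 = -293/261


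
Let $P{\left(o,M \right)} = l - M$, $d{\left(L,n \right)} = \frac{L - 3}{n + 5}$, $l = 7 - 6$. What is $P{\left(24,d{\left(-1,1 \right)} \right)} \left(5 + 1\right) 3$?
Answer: $30$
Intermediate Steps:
$l = 1$ ($l = 7 - 6 = 1$)
$d{\left(L,n \right)} = \frac{-3 + L}{5 + n}$
$P{\left(o,M \right)} = 1 - M$
$P{\left(24,d{\left(-1,1 \right)} \right)} \left(5 + 1\right) 3 = \left(1 - \frac{-3 - 1}{5 + 1}\right) \left(5 + 1\right) 3 = \left(1 - \frac{1}{6} \left(-4\right)\right) 6 \cdot 3 = \left(1 - \frac{1}{6} \left(-4\right)\right) 18 = \left(1 - - \frac{2}{3}\right) 18 = \left(1 + \frac{2}{3}\right) 18 = \frac{5}{3} \cdot 18 = 30$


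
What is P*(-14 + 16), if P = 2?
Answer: 4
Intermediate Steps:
P*(-14 + 16) = 2*(-14 + 16) = 2*2 = 4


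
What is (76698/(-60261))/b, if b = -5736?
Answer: 4261/19203172 ≈ 0.00022189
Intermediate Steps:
(76698/(-60261))/b = (76698/(-60261))/(-5736) = (76698*(-1/60261))*(-1/5736) = -25566/20087*(-1/5736) = 4261/19203172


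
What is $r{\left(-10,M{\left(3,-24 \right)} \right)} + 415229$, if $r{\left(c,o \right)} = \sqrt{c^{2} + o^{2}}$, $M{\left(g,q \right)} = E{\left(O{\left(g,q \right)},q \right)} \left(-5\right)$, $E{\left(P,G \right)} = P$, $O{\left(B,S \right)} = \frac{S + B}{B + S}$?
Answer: $415229 + 5 \sqrt{5} \approx 4.1524 \cdot 10^{5}$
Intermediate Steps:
$O{\left(B,S \right)} = 1$ ($O{\left(B,S \right)} = \frac{B + S}{B + S} = 1$)
$M{\left(g,q \right)} = -5$ ($M{\left(g,q \right)} = 1 \left(-5\right) = -5$)
$r{\left(-10,M{\left(3,-24 \right)} \right)} + 415229 = \sqrt{\left(-10\right)^{2} + \left(-5\right)^{2}} + 415229 = \sqrt{100 + 25} + 415229 = \sqrt{125} + 415229 = 5 \sqrt{5} + 415229 = 415229 + 5 \sqrt{5}$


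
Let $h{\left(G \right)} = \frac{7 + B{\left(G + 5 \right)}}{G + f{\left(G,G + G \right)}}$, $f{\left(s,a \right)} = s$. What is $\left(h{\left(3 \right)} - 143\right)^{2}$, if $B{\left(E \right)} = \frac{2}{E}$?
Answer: $\frac{11580409}{576} \approx 20105.0$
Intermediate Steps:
$h{\left(G \right)} = \frac{7 + \frac{2}{5 + G}}{2 G}$ ($h{\left(G \right)} = \frac{7 + \frac{2}{G + 5}}{G + G} = \frac{7 + \frac{2}{5 + G}}{2 G}$)
$\left(h{\left(3 \right)} - 143\right)^{2} = \left(\frac{37 + 7 \cdot 3}{2 \cdot 3 \left(5 + 3\right)} - 143\right)^{2} = \left(\frac{1}{2} \cdot \frac{1}{3} \cdot \frac{1}{8} \left(37 + 21\right) - 143\right)^{2} = \left(\frac{1}{2} \cdot \frac{1}{3} \cdot \frac{1}{8} \cdot 58 - 143\right)^{2} = \left(\frac{29}{24} - 143\right)^{2} = \left(- \frac{3403}{24}\right)^{2} = \frac{11580409}{576}$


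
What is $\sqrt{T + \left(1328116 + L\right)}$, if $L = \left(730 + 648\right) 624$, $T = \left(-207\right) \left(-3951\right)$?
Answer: $\sqrt{3005845} \approx 1733.7$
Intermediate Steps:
$T = 817857$
$L = 859872$ ($L = 1378 \cdot 624 = 859872$)
$\sqrt{T + \left(1328116 + L\right)} = \sqrt{817857 + \left(1328116 + 859872\right)} = \sqrt{817857 + 2187988} = \sqrt{3005845}$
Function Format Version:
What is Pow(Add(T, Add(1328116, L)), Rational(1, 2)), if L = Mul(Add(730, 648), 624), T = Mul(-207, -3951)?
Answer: Pow(3005845, Rational(1, 2)) ≈ 1733.7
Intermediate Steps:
T = 817857
L = 859872 (L = Mul(1378, 624) = 859872)
Pow(Add(T, Add(1328116, L)), Rational(1, 2)) = Pow(Add(817857, Add(1328116, 859872)), Rational(1, 2)) = Pow(Add(817857, 2187988), Rational(1, 2)) = Pow(3005845, Rational(1, 2))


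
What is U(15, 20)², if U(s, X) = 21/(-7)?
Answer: 9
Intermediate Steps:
U(s, X) = -3 (U(s, X) = 21*(-⅐) = -3)
U(15, 20)² = (-3)² = 9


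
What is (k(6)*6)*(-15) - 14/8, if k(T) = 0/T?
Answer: -7/4 ≈ -1.7500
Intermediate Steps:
k(T) = 0
(k(6)*6)*(-15) - 14/8 = (0*6)*(-15) - 14/8 = 0*(-15) - 14*1/8 = 0 - 7/4 = -7/4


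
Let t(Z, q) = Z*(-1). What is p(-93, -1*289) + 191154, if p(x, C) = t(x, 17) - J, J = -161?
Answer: 191408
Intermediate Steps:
t(Z, q) = -Z
p(x, C) = 161 - x (p(x, C) = -x - 1*(-161) = -x + 161 = 161 - x)
p(-93, -1*289) + 191154 = (161 - 1*(-93)) + 191154 = (161 + 93) + 191154 = 254 + 191154 = 191408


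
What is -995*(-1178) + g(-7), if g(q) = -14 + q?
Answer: 1172089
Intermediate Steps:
-995*(-1178) + g(-7) = -995*(-1178) + (-14 - 7) = 1172110 - 21 = 1172089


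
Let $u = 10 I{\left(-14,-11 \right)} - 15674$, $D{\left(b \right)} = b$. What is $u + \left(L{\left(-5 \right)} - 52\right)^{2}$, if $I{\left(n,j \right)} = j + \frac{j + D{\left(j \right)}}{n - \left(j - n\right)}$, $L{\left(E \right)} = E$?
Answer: $- \frac{212875}{17} \approx -12522.0$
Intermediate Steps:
$I{\left(n,j \right)} = j + \frac{2 j}{- j + 2 n}$ ($I{\left(n,j \right)} = j + \frac{j + j}{n - \left(j - n\right)} = j + \frac{2 j}{- j + 2 n}$)
$u = - \frac{268108}{17}$ ($u = 10 \left(- \frac{11 \left(-2 - 11 - -28\right)}{-11 - -28}\right) - 15674 = 10 \left(- \frac{11 \left(-2 - 11 + 28\right)}{-11 + 28}\right) - 15674 = 10 \left(\left(-11\right) \frac{1}{17} \cdot 15\right) - 15674 = 10 \left(- \frac{165}{17}\right) - 15674 = - \frac{1650}{17} - 15674 = - \frac{268108}{17} \approx -15771.0$)
$u + \left(L{\left(-5 \right)} - 52\right)^{2} = - \frac{268108}{17} + \left(-5 - 52\right)^{2} = - \frac{268108}{17} + \left(-57\right)^{2} = - \frac{268108}{17} + 3249 = - \frac{212875}{17}$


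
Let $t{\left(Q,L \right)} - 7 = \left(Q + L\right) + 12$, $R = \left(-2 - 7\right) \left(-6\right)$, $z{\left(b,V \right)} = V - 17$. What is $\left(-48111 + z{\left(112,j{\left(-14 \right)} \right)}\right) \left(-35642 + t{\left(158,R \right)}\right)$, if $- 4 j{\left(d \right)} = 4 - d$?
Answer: $\frac{3408839915}{2} \approx 1.7044 \cdot 10^{9}$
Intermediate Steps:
$j{\left(d \right)} = -1 + \frac{d}{4}$ ($j{\left(d \right)} = - \frac{4 - d}{4} = -1 + \frac{d}{4}$)
$z{\left(b,V \right)} = -17 + V$
$R = 54$ ($R = \left(-9\right) \left(-6\right) = 54$)
$t{\left(Q,L \right)} = 19 + L + Q$ ($t{\left(Q,L \right)} = 7 + \left(\left(Q + L\right) + 12\right) = 7 + \left(\left(L + Q\right) + 12\right) = 7 + \left(12 + L + Q\right) = 19 + L + Q$)
$\left(-48111 + z{\left(112,j{\left(-14 \right)} \right)}\right) \left(-35642 + t{\left(158,R \right)}\right) = \left(-48111 + \left(-17 + \left(-1 + \frac{1}{4} \left(-14\right)\right)\right)\right) \left(-35642 + \left(19 + 54 + 158\right)\right) = \left(-48111 - \frac{43}{2}\right) \left(-35642 + 231\right) = \left(-48111 - \frac{43}{2}\right) \left(-35411\right) = \left(- \frac{96265}{2}\right) \left(-35411\right) = \frac{3408839915}{2}$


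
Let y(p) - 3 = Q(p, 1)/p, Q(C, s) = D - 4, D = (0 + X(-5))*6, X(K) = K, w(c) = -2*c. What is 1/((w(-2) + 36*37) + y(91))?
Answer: 91/121815 ≈ 0.00074703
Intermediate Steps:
D = -30 (D = (0 - 5)*6 = -5*6 = -30)
Q(C, s) = -34 (Q(C, s) = -30 - 4 = -34)
y(p) = 3 - 34/p
1/((w(-2) + 36*37) + y(91)) = 1/((-2*(-2) + 36*37) + (3 - 34/91)) = 1/((4 + 1332) + (3 - 34*1/91)) = 1/(1336 + (3 - 34/91)) = 1/(1336 + 239/91) = 1/(121815/91) = 91/121815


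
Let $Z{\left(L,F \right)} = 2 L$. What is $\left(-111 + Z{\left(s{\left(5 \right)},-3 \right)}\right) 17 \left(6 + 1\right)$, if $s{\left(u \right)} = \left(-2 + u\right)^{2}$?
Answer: $-11067$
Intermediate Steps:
$\left(-111 + Z{\left(s{\left(5 \right)},-3 \right)}\right) 17 \left(6 + 1\right) = \left(-111 + 2 \left(-2 + 5\right)^{2}\right) 17 \left(6 + 1\right) = \left(-111 + 2 \cdot 3^{2}\right) 17 \cdot 7 = \left(-111 + 2 \cdot 9\right) 119 = \left(-111 + 18\right) 119 = \left(-93\right) 119 = -11067$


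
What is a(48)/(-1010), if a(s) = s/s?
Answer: -1/1010 ≈ -0.00099010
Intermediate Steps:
a(s) = 1
a(48)/(-1010) = 1/(-1010) = 1*(-1/1010) = -1/1010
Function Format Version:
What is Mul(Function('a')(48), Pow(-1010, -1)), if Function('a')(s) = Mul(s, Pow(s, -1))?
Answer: Rational(-1, 1010) ≈ -0.00099010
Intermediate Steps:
Function('a')(s) = 1
Mul(Function('a')(48), Pow(-1010, -1)) = Mul(1, Pow(-1010, -1)) = Mul(1, Rational(-1, 1010)) = Rational(-1, 1010)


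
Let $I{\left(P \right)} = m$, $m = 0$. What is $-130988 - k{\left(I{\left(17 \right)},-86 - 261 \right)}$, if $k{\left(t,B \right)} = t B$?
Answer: $-130988$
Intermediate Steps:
$I{\left(P \right)} = 0$
$k{\left(t,B \right)} = B t$
$-130988 - k{\left(I{\left(17 \right)},-86 - 261 \right)} = -130988 - \left(-86 - 261\right) 0 = -130988 - \left(-347\right) 0 = -130988 - 0 = -130988 + 0 = -130988$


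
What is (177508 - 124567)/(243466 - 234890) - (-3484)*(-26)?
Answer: -776795443/8576 ≈ -90578.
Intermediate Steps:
(177508 - 124567)/(243466 - 234890) - (-3484)*(-26) = 52941/8576 - 1*90584 = 52941*(1/8576) - 90584 = 52941/8576 - 90584 = -776795443/8576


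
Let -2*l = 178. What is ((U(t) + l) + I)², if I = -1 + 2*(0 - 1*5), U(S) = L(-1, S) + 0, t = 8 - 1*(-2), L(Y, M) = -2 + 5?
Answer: 9409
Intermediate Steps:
l = -89 (l = -½*178 = -89)
L(Y, M) = 3
t = 10 (t = 8 + 2 = 10)
U(S) = 3 (U(S) = 3 + 0 = 3)
I = -11 (I = -1 + 2*(0 - 5) = -1 + 2*(-5) = -1 - 10 = -11)
((U(t) + l) + I)² = ((3 - 89) - 11)² = (-86 - 11)² = (-97)² = 9409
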